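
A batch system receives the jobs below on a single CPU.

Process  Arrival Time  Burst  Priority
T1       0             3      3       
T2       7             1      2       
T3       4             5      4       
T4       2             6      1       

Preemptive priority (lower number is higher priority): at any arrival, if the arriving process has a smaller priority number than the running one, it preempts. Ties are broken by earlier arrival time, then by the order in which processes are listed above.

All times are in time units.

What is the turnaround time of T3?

11

Gantt: | T1 0-2 | T4 2-8 | T2 8-9 | T1 9-10 | T3 10-15 |
Completion: T1=10  T2=9  T3=15  T4=8
Turnaround(T3) = completion − arrival = 15 − 4 = 11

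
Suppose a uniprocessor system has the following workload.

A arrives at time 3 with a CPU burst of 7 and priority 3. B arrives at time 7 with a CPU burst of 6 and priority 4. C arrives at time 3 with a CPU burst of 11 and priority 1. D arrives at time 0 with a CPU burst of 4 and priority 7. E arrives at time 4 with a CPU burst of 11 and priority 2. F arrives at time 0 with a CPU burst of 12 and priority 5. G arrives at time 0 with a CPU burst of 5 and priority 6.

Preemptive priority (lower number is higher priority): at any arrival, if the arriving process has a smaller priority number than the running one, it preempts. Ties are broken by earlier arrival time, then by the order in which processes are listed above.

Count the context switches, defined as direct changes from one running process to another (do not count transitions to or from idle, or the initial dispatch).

7

Schedule: | F 0-3 | C 3-14 | E 14-25 | A 25-32 | B 32-38 | F 38-47 | G 47-52 | D 52-56 |
Completion: A=32  B=38  C=14  D=56  E=25  F=47  G=52
Turnaround (C−A): A=29  B=31  C=11  D=56  E=21  F=47  G=52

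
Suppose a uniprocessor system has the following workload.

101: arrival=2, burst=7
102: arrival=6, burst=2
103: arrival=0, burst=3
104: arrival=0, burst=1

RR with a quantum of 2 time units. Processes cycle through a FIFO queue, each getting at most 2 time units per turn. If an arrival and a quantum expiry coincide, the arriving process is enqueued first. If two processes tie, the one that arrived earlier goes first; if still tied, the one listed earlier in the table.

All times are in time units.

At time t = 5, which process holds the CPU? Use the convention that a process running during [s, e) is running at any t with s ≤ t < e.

Timeline: | 103 0-2 | 104 2-3 | 101 3-5 | 103 5-6 | 101 6-8 | 102 8-10 | 101 10-13 |
Completion: 101=13  102=10  103=6  104=3

103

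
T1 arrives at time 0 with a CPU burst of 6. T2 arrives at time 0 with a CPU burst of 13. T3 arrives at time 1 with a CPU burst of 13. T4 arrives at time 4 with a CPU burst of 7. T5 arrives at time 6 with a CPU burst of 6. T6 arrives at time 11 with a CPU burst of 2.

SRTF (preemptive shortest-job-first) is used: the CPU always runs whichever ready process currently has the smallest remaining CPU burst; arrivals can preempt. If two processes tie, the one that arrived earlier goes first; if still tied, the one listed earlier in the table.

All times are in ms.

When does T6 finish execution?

14

Gantt: | T1 0-6 | T5 6-12 | T6 12-14 | T4 14-21 | T2 21-34 | T3 34-47 |
Completion: T1=6  T2=34  T3=47  T4=21  T5=12  T6=14
Turnaround (C−A): T1=6  T2=34  T3=46  T4=17  T5=6  T6=3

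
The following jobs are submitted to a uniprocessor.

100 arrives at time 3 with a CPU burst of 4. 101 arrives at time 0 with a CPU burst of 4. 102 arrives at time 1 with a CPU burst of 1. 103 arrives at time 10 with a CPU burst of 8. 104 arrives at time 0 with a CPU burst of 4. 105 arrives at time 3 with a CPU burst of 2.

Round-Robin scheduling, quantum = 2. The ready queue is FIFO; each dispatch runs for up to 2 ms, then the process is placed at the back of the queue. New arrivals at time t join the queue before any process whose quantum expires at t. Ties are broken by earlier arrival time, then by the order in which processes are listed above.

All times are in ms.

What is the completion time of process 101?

Gantt: | 101 0-2 | 104 2-4 | 102 4-5 | 101 5-7 | 100 7-9 | 105 9-11 | 104 11-13 | 100 13-15 | 103 15-23 |
Completion: 100=15  101=7  102=5  103=23  104=13  105=11
Turnaround (C−A): 100=12  101=7  102=4  103=13  104=13  105=8

7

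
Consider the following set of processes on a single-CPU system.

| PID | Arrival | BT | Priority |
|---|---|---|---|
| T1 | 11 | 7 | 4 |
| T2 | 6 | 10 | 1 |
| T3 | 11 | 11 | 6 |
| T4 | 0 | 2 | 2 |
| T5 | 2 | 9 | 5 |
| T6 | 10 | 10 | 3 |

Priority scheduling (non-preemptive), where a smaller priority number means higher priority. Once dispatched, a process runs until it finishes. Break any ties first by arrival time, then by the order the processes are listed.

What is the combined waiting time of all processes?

Schedule: | T4 0-2 | T5 2-11 | T2 11-21 | T6 21-31 | T1 31-38 | T3 38-49 |
Completion: T1=38  T2=21  T3=49  T4=2  T5=11  T6=31
Turnaround (C−A): T1=27  T2=15  T3=38  T4=2  T5=9  T6=21
Waiting = turnaround − burst: T1=20, T2=5, T3=27, T4=0, T5=0, T6=11
Total waiting = 20 + 5 + 27 + 0 + 0 + 11 = 63

63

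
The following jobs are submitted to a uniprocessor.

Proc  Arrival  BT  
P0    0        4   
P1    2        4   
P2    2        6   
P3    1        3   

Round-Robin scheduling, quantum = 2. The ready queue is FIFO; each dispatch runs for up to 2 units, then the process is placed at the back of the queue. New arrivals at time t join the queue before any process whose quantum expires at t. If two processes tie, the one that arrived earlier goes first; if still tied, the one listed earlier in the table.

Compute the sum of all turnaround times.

Timeline: | P0 0-2 | P3 2-4 | P1 4-6 | P2 6-8 | P0 8-10 | P3 10-11 | P1 11-13 | P2 13-17 |
Completion: P0=10  P1=13  P2=17  P3=11
Turnaround = completion − arrival: P0=10, P1=11, P2=15, P3=10
Total turnaround = 10 + 11 + 15 + 10 = 46

46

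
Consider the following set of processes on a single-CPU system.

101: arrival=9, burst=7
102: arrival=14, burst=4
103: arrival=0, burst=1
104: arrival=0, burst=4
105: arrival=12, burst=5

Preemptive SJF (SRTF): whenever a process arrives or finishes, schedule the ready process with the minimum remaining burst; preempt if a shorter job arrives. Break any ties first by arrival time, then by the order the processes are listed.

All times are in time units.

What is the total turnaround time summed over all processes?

Timeline: | 103 0-1 | 104 1-5 | idle 5-9 | 101 9-16 | 102 16-20 | 105 20-25 |
Completion: 101=16  102=20  103=1  104=5  105=25
Turnaround = completion − arrival: 101=7, 102=6, 103=1, 104=5, 105=13
Total turnaround = 7 + 6 + 1 + 5 + 13 = 32

32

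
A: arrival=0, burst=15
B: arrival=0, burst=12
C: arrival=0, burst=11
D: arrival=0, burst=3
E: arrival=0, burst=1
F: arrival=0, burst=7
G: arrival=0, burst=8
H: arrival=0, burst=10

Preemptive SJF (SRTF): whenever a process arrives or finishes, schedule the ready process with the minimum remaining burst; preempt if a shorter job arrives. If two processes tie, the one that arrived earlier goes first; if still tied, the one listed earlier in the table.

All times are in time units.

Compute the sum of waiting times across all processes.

156

Gantt: | E 0-1 | D 1-4 | F 4-11 | G 11-19 | H 19-29 | C 29-40 | B 40-52 | A 52-67 |
Completion: A=67  B=52  C=40  D=4  E=1  F=11  G=19  H=29
Turnaround (C−A): A=67  B=52  C=40  D=4  E=1  F=11  G=19  H=29
Waiting = turnaround − burst: A=52, B=40, C=29, D=1, E=0, F=4, G=11, H=19
Total waiting = 52 + 40 + 29 + 1 + 0 + 4 + 11 + 19 = 156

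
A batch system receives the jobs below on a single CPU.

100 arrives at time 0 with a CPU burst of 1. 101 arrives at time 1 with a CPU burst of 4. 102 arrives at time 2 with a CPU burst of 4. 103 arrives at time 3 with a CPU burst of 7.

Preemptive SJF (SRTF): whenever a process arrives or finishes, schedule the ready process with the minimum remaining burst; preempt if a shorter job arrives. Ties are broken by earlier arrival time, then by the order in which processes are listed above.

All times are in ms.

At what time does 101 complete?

Timeline: | 100 0-1 | 101 1-5 | 102 5-9 | 103 9-16 |
Completion: 100=1  101=5  102=9  103=16

5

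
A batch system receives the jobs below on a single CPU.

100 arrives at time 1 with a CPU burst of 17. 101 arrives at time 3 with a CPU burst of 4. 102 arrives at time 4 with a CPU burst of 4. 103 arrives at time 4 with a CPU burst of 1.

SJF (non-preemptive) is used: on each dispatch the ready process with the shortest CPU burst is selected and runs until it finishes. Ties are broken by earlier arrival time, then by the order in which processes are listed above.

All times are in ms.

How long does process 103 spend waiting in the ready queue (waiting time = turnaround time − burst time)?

Timeline: | idle 0-1 | 100 1-18 | 103 18-19 | 101 19-23 | 102 23-27 |
Completion: 100=18  101=23  102=27  103=19
Turnaround (C−A): 100=17  101=20  102=23  103=15
Waiting(103) = turnaround − burst = 15 − 1 = 14

14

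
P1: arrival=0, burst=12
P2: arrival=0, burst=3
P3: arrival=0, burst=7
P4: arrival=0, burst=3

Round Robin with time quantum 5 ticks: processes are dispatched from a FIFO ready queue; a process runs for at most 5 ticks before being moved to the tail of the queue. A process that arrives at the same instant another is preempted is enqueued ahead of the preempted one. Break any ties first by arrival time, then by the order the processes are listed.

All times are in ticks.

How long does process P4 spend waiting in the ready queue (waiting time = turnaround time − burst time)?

13

Gantt: | P1 0-5 | P2 5-8 | P3 8-13 | P4 13-16 | P1 16-21 | P3 21-23 | P1 23-25 |
Completion: P1=25  P2=8  P3=23  P4=16
Turnaround (C−A): P1=25  P2=8  P3=23  P4=16
Waiting(P4) = turnaround − burst = 16 − 3 = 13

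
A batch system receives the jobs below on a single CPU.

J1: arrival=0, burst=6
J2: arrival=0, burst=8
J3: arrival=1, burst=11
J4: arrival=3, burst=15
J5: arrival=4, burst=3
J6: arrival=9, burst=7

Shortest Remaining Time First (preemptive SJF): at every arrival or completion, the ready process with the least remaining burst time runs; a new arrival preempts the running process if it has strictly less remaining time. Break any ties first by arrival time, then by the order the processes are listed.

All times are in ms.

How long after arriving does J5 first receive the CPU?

Schedule: | J1 0-6 | J5 6-9 | J6 9-16 | J2 16-24 | J3 24-35 | J4 35-50 |
Completion: J1=6  J2=24  J3=35  J4=50  J5=9  J6=16
Response(J5) = first start − arrival = 6 − 4 = 2

2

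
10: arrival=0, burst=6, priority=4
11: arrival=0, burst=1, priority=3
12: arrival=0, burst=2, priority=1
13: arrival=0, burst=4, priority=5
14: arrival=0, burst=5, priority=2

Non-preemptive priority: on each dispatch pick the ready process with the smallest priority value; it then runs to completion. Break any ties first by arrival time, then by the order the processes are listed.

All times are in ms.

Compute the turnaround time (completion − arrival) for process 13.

Timeline: | 12 0-2 | 14 2-7 | 11 7-8 | 10 8-14 | 13 14-18 |
Completion: 10=14  11=8  12=2  13=18  14=7
Turnaround(13) = completion − arrival = 18 − 0 = 18

18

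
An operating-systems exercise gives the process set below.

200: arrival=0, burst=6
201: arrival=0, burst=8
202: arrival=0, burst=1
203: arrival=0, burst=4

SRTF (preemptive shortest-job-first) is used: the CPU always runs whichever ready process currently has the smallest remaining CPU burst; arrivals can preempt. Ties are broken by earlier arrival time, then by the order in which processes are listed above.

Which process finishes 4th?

Timeline: | 202 0-1 | 203 1-5 | 200 5-11 | 201 11-19 |
Completion: 200=11  201=19  202=1  203=5
Finish order: 202 → 203 → 200 → 201

201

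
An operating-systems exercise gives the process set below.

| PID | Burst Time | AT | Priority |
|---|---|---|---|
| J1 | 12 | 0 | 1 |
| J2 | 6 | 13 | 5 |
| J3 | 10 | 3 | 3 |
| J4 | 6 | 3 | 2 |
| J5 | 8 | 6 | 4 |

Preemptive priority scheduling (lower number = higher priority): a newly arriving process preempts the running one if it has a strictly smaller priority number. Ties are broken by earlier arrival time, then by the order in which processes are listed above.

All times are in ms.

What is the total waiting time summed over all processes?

69

Schedule: | J1 0-12 | J4 12-18 | J3 18-28 | J5 28-36 | J2 36-42 |
Completion: J1=12  J2=42  J3=28  J4=18  J5=36
Turnaround (C−A): J1=12  J2=29  J3=25  J4=15  J5=30
Waiting = turnaround − burst: J1=0, J2=23, J3=15, J4=9, J5=22
Total waiting = 0 + 23 + 15 + 9 + 22 = 69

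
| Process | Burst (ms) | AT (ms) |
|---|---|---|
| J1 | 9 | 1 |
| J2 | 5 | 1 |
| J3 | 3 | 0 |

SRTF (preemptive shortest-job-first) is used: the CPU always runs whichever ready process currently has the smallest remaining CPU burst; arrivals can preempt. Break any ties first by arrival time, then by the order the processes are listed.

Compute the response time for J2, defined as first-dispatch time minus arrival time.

Schedule: | J3 0-3 | J2 3-8 | J1 8-17 |
Completion: J1=17  J2=8  J3=3
Turnaround (C−A): J1=16  J2=7  J3=3
Response(J2) = first start − arrival = 3 − 1 = 2

2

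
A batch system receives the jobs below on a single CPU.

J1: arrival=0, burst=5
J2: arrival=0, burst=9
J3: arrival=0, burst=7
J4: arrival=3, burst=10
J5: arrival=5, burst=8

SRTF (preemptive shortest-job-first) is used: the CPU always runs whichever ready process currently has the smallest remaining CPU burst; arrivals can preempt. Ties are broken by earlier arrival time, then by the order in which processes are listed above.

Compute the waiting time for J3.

Timeline: | J1 0-5 | J3 5-12 | J5 12-20 | J2 20-29 | J4 29-39 |
Completion: J1=5  J2=29  J3=12  J4=39  J5=20
Turnaround (C−A): J1=5  J2=29  J3=12  J4=36  J5=15
Waiting(J3) = turnaround − burst = 12 − 7 = 5

5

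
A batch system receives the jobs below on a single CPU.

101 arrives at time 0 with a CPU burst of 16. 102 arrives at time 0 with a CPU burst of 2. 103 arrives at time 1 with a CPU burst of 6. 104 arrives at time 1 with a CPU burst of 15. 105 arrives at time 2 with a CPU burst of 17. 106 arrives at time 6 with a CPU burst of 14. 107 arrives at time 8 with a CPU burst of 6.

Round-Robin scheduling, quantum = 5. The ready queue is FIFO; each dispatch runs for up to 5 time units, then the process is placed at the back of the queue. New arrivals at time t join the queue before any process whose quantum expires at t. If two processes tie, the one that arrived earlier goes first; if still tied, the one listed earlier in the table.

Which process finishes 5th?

Timeline: | 101 0-5 | 102 5-7 | 103 7-12 | 104 12-17 | 105 17-22 | 101 22-27 | 106 27-32 | 107 32-37 | 103 37-38 | 104 38-43 | 105 43-48 | 101 48-53 | 106 53-58 | 107 58-59 | 104 59-64 | 105 64-69 | 101 69-70 | 106 70-74 | 105 74-76 |
Completion: 101=70  102=7  103=38  104=64  105=76  106=74  107=59
Finish order: 102 → 103 → 107 → 104 → 101 → 106 → 105

101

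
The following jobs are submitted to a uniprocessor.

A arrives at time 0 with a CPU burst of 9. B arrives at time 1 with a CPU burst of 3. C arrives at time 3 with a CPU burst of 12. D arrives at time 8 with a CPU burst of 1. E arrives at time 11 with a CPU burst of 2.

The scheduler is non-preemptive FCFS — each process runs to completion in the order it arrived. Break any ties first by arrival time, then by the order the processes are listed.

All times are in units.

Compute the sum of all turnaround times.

Schedule: | A 0-9 | B 9-12 | C 12-24 | D 24-25 | E 25-27 |
Completion: A=9  B=12  C=24  D=25  E=27
Turnaround (C−A): A=9  B=11  C=21  D=17  E=16
Turnaround = completion − arrival: A=9, B=11, C=21, D=17, E=16
Total turnaround = 9 + 11 + 21 + 17 + 16 = 74

74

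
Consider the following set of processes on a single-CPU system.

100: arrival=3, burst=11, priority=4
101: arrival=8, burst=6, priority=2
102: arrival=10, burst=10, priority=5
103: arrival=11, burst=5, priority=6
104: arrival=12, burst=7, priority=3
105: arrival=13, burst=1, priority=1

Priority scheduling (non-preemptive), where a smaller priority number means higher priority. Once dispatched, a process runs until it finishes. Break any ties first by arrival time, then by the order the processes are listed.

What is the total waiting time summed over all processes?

Timeline: | idle 0-3 | 100 3-14 | 105 14-15 | 101 15-21 | 104 21-28 | 102 28-38 | 103 38-43 |
Completion: 100=14  101=21  102=38  103=43  104=28  105=15
Turnaround (C−A): 100=11  101=13  102=28  103=32  104=16  105=2
Waiting = turnaround − burst: 100=0, 101=7, 102=18, 103=27, 104=9, 105=1
Total waiting = 0 + 7 + 18 + 27 + 9 + 1 = 62

62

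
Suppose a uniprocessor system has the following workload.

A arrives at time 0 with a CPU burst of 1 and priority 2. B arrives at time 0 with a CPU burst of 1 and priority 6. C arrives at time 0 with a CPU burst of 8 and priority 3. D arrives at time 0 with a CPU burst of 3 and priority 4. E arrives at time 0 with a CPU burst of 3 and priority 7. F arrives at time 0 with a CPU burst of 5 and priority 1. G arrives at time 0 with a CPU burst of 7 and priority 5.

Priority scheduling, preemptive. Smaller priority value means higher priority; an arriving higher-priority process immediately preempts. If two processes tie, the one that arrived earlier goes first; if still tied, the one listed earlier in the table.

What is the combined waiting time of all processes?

91

Gantt: | F 0-5 | A 5-6 | C 6-14 | D 14-17 | G 17-24 | B 24-25 | E 25-28 |
Completion: A=6  B=25  C=14  D=17  E=28  F=5  G=24
Turnaround (C−A): A=6  B=25  C=14  D=17  E=28  F=5  G=24
Waiting = turnaround − burst: A=5, B=24, C=6, D=14, E=25, F=0, G=17
Total waiting = 5 + 24 + 6 + 14 + 25 + 0 + 17 = 91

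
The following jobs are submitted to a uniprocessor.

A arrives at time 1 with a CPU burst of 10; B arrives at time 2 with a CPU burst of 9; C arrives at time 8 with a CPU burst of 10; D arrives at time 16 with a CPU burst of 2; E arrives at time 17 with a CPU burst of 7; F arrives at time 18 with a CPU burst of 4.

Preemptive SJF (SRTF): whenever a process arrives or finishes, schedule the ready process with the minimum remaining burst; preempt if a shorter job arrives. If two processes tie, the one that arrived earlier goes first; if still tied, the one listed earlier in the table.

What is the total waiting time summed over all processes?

Timeline: | idle 0-1 | A 1-11 | B 11-16 | D 16-18 | B 18-22 | F 22-26 | E 26-33 | C 33-43 |
Completion: A=11  B=22  C=43  D=18  E=33  F=26
Turnaround (C−A): A=10  B=20  C=35  D=2  E=16  F=8
Waiting = turnaround − burst: A=0, B=11, C=25, D=0, E=9, F=4
Total waiting = 0 + 11 + 25 + 0 + 9 + 4 = 49

49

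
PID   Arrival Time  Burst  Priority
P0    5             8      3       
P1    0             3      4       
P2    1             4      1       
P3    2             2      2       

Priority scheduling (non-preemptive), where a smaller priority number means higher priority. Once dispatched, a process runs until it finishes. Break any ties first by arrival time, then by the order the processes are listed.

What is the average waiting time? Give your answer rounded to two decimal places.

Gantt: | P1 0-3 | P2 3-7 | P3 7-9 | P0 9-17 |
Completion: P0=17  P1=3  P2=7  P3=9
Turnaround (C−A): P0=12  P1=3  P2=6  P3=7
Waiting times: P0=4, P1=0, P2=2, P3=5
Average waiting = (4+0+2+5) / 4 = 11/4 = 2.75

2.75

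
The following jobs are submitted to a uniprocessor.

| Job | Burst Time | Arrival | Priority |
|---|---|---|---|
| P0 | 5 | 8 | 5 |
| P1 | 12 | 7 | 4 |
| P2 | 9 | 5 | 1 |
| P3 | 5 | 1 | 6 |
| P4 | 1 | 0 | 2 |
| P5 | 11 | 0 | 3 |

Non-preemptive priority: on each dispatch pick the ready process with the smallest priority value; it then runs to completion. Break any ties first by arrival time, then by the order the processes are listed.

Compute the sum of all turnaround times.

127

Gantt: | P4 0-1 | P5 1-12 | P2 12-21 | P1 21-33 | P0 33-38 | P3 38-43 |
Completion: P0=38  P1=33  P2=21  P3=43  P4=1  P5=12
Turnaround (C−A): P0=30  P1=26  P2=16  P3=42  P4=1  P5=12
Turnaround = completion − arrival: P0=30, P1=26, P2=16, P3=42, P4=1, P5=12
Total turnaround = 30 + 26 + 16 + 42 + 1 + 12 = 127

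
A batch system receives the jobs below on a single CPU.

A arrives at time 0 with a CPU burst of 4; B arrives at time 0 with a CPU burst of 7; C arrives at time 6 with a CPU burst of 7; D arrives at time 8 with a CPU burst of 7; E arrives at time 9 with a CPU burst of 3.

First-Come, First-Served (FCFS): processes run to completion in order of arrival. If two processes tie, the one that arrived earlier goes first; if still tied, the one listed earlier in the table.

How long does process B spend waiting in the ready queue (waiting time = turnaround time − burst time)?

Schedule: | A 0-4 | B 4-11 | C 11-18 | D 18-25 | E 25-28 |
Completion: A=4  B=11  C=18  D=25  E=28
Turnaround (C−A): A=4  B=11  C=12  D=17  E=19
Waiting(B) = turnaround − burst = 11 − 7 = 4

4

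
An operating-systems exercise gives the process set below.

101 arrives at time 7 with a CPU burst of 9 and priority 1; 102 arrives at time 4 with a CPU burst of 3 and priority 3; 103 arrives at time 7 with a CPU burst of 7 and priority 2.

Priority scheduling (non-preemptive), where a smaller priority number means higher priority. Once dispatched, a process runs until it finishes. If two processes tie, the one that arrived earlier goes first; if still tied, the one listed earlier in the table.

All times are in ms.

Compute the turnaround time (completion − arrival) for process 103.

16

Timeline: | idle 0-4 | 102 4-7 | 101 7-16 | 103 16-23 |
Completion: 101=16  102=7  103=23
Turnaround (C−A): 101=9  102=3  103=16
Turnaround(103) = completion − arrival = 23 − 7 = 16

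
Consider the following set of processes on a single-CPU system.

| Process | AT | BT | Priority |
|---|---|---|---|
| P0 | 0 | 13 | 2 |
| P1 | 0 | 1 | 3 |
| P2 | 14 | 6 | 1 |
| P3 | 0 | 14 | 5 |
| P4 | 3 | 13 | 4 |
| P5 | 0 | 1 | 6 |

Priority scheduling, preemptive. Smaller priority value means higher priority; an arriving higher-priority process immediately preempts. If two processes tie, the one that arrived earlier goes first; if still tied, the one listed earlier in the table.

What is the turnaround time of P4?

30

Timeline: | P0 0-13 | P1 13-14 | P2 14-20 | P4 20-33 | P3 33-47 | P5 47-48 |
Completion: P0=13  P1=14  P2=20  P3=47  P4=33  P5=48
Turnaround(P4) = completion − arrival = 33 − 3 = 30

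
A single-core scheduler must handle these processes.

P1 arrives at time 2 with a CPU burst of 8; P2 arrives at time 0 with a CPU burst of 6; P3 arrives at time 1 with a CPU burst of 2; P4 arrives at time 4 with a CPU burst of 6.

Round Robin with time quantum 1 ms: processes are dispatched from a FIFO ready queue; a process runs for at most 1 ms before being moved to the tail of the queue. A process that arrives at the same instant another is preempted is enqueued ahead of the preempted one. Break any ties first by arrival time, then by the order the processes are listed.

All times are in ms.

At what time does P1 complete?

Timeline: | P2 0-1 | P3 1-2 | P2 2-3 | P1 3-4 | P3 4-5 | P2 5-6 | P4 6-7 | P1 7-8 | P2 8-9 | P4 9-10 | P1 10-11 | P2 11-12 | P4 12-13 | P1 13-14 | P2 14-15 | P4 15-16 | P1 16-17 | P4 17-18 | P1 18-19 | P4 19-20 | P1 20-22 |
Completion: P1=22  P2=15  P3=5  P4=20
Turnaround (C−A): P1=20  P2=15  P3=4  P4=16

22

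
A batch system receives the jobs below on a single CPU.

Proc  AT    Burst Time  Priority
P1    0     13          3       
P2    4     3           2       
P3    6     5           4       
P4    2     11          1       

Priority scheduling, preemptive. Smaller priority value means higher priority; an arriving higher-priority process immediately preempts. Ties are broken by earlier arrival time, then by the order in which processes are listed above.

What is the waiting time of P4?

0

Schedule: | P1 0-2 | P4 2-13 | P2 13-16 | P1 16-27 | P3 27-32 |
Completion: P1=27  P2=16  P3=32  P4=13
Waiting(P4) = turnaround − burst = 11 − 11 = 0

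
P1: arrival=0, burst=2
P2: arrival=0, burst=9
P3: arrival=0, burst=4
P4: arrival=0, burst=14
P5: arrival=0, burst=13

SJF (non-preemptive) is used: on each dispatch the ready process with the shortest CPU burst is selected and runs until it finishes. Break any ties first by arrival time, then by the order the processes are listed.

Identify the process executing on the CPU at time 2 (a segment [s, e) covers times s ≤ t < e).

P3

Gantt: | P1 0-2 | P3 2-6 | P2 6-15 | P5 15-28 | P4 28-42 |
Completion: P1=2  P2=15  P3=6  P4=42  P5=28
Turnaround (C−A): P1=2  P2=15  P3=6  P4=42  P5=28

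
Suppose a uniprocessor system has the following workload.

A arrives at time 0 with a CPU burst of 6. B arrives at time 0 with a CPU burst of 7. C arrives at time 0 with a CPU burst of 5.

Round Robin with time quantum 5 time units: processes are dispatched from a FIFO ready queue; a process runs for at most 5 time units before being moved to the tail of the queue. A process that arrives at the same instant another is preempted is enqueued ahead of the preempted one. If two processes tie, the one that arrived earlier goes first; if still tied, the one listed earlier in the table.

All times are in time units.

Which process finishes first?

Schedule: | A 0-5 | B 5-10 | C 10-15 | A 15-16 | B 16-18 |
Completion: A=16  B=18  C=15
Finish order: C → A → B

C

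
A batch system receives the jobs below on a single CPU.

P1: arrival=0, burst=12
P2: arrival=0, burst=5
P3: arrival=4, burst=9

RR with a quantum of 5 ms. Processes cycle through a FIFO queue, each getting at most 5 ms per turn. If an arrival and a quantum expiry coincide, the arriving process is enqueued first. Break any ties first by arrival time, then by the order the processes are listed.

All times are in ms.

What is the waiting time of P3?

11

Gantt: | P1 0-5 | P2 5-10 | P3 10-15 | P1 15-20 | P3 20-24 | P1 24-26 |
Completion: P1=26  P2=10  P3=24
Turnaround (C−A): P1=26  P2=10  P3=20
Waiting(P3) = turnaround − burst = 20 − 9 = 11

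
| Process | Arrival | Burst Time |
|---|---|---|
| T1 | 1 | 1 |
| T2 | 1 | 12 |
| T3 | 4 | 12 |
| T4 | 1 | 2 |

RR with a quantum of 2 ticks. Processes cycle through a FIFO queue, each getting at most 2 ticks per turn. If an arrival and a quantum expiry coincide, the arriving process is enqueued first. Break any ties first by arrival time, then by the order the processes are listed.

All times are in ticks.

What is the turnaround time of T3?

Schedule: | idle 0-1 | T1 1-2 | T2 2-4 | T4 4-6 | T3 6-8 | T2 8-10 | T3 10-12 | T2 12-14 | T3 14-16 | T2 16-18 | T3 18-20 | T2 20-22 | T3 22-24 | T2 24-26 | T3 26-28 |
Completion: T1=2  T2=26  T3=28  T4=6
Turnaround (C−A): T1=1  T2=25  T3=24  T4=5
Turnaround(T3) = completion − arrival = 28 − 4 = 24

24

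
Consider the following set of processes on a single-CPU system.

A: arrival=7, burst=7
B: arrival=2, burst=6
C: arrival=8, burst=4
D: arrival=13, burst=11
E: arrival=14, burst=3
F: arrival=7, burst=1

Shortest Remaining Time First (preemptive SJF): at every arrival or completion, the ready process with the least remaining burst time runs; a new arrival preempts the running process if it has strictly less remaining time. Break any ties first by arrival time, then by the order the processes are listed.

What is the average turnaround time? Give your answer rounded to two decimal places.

Gantt: | idle 0-2 | B 2-8 | F 8-9 | C 9-13 | A 13-14 | E 14-17 | A 17-23 | D 23-34 |
Completion: A=23  B=8  C=13  D=34  E=17  F=9
Turnaround (C−A): A=16  B=6  C=5  D=21  E=3  F=2
Turnaround times: A=16, B=6, C=5, D=21, E=3, F=2
Average turnaround = (16+6+5+21+3+2) / 6 = 53/6 = 8.83

8.83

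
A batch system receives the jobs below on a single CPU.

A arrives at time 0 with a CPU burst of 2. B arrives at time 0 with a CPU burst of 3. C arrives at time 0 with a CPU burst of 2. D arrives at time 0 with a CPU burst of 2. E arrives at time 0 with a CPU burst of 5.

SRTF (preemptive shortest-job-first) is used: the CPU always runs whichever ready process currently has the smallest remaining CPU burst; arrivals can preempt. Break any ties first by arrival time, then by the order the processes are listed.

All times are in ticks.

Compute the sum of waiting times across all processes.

21

Schedule: | A 0-2 | C 2-4 | D 4-6 | B 6-9 | E 9-14 |
Completion: A=2  B=9  C=4  D=6  E=14
Waiting = turnaround − burst: A=0, B=6, C=2, D=4, E=9
Total waiting = 0 + 6 + 2 + 4 + 9 = 21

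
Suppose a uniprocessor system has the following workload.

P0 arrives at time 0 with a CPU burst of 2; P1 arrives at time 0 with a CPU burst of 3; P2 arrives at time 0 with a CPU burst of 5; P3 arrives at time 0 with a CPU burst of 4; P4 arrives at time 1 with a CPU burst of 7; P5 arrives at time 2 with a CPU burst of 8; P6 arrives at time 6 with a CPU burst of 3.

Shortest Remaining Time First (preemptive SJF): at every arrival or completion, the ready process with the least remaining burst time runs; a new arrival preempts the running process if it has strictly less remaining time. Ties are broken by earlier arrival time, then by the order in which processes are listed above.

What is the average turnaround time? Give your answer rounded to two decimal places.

Schedule: | P0 0-2 | P1 2-5 | P3 5-9 | P6 9-12 | P2 12-17 | P4 17-24 | P5 24-32 |
Completion: P0=2  P1=5  P2=17  P3=9  P4=24  P5=32  P6=12
Turnaround (C−A): P0=2  P1=5  P2=17  P3=9  P4=23  P5=30  P6=6
Turnaround times: P0=2, P1=5, P2=17, P3=9, P4=23, P5=30, P6=6
Average turnaround = (2+5+17+9+23+30+6) / 7 = 92/7 = 13.14

13.14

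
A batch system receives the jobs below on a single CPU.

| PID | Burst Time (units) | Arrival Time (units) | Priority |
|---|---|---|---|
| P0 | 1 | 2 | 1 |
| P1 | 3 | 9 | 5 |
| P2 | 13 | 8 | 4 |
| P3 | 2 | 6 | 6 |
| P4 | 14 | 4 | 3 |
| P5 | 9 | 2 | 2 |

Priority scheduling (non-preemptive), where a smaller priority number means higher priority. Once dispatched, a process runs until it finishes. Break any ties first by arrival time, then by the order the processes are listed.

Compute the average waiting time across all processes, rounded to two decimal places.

Gantt: | idle 0-2 | P0 2-3 | P5 3-12 | P4 12-26 | P2 26-39 | P1 39-42 | P3 42-44 |
Completion: P0=3  P1=42  P2=39  P3=44  P4=26  P5=12
Turnaround (C−A): P0=1  P1=33  P2=31  P3=38  P4=22  P5=10
Waiting times: P0=0, P1=30, P2=18, P3=36, P4=8, P5=1
Average waiting = (0+30+18+36+8+1) / 6 = 93/6 = 15.50

15.50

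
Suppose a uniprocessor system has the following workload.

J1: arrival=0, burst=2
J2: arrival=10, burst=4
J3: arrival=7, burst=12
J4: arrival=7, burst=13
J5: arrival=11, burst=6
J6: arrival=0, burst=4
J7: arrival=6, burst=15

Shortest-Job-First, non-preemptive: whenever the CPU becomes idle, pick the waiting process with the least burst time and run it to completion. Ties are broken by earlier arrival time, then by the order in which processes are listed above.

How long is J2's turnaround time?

Schedule: | J1 0-2 | J6 2-6 | J7 6-21 | J2 21-25 | J5 25-31 | J3 31-43 | J4 43-56 |
Completion: J1=2  J2=25  J3=43  J4=56  J5=31  J6=6  J7=21
Turnaround (C−A): J1=2  J2=15  J3=36  J4=49  J5=20  J6=6  J7=15
Turnaround(J2) = completion − arrival = 25 − 10 = 15

15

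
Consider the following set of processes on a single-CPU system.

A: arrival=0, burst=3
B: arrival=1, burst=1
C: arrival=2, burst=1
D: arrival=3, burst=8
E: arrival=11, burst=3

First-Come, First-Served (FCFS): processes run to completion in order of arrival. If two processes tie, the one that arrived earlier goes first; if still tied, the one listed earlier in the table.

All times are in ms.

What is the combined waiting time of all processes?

8

Schedule: | A 0-3 | B 3-4 | C 4-5 | D 5-13 | E 13-16 |
Completion: A=3  B=4  C=5  D=13  E=16
Turnaround (C−A): A=3  B=3  C=3  D=10  E=5
Waiting = turnaround − burst: A=0, B=2, C=2, D=2, E=2
Total waiting = 0 + 2 + 2 + 2 + 2 = 8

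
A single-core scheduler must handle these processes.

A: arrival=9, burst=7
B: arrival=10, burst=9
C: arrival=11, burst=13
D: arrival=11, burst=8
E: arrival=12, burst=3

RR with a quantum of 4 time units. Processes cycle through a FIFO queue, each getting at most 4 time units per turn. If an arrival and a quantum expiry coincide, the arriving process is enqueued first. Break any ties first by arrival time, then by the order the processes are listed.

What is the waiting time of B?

Gantt: | idle 0-9 | A 9-13 | B 13-17 | C 17-21 | D 21-25 | E 25-28 | A 28-31 | B 31-35 | C 35-39 | D 39-43 | B 43-44 | C 44-49 |
Completion: A=31  B=44  C=49  D=43  E=28
Turnaround (C−A): A=22  B=34  C=38  D=32  E=16
Waiting(B) = turnaround − burst = 34 − 9 = 25

25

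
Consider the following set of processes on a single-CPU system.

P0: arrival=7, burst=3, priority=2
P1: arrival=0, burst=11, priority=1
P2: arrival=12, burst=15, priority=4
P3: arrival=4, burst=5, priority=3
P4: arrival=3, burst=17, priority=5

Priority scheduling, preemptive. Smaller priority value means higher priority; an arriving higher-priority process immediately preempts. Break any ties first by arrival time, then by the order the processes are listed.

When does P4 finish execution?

51

Timeline: | P1 0-11 | P0 11-14 | P3 14-19 | P2 19-34 | P4 34-51 |
Completion: P0=14  P1=11  P2=34  P3=19  P4=51
Turnaround (C−A): P0=7  P1=11  P2=22  P3=15  P4=48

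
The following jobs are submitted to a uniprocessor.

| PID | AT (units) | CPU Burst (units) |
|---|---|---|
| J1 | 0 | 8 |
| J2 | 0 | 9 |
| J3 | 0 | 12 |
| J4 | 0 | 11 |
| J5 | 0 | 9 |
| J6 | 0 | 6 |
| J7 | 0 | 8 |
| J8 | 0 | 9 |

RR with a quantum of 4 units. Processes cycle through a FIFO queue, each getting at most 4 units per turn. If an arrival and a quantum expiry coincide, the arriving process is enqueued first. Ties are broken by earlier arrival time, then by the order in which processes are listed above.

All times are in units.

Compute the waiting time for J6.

48

Gantt: | J1 0-4 | J2 4-8 | J3 8-12 | J4 12-16 | J5 16-20 | J6 20-24 | J7 24-28 | J8 28-32 | J1 32-36 | J2 36-40 | J3 40-44 | J4 44-48 | J5 48-52 | J6 52-54 | J7 54-58 | J8 58-62 | J2 62-63 | J3 63-67 | J4 67-70 | J5 70-71 | J8 71-72 |
Completion: J1=36  J2=63  J3=67  J4=70  J5=71  J6=54  J7=58  J8=72
Turnaround (C−A): J1=36  J2=63  J3=67  J4=70  J5=71  J6=54  J7=58  J8=72
Waiting(J6) = turnaround − burst = 54 − 6 = 48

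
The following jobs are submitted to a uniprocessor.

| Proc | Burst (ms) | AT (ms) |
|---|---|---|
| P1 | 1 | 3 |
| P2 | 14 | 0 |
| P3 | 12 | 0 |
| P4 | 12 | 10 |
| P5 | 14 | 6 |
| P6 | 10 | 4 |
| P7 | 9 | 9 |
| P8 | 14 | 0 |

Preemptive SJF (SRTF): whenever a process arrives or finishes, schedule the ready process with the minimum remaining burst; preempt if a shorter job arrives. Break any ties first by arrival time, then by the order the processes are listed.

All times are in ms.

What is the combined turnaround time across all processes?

Schedule: | P3 0-3 | P1 3-4 | P3 4-13 | P7 13-22 | P6 22-32 | P4 32-44 | P2 44-58 | P8 58-72 | P5 72-86 |
Completion: P1=4  P2=58  P3=13  P4=44  P5=86  P6=32  P7=22  P8=72
Turnaround (C−A): P1=1  P2=58  P3=13  P4=34  P5=80  P6=28  P7=13  P8=72
Turnaround = completion − arrival: P1=1, P2=58, P3=13, P4=34, P5=80, P6=28, P7=13, P8=72
Total turnaround = 1 + 58 + 13 + 34 + 80 + 28 + 13 + 72 = 299

299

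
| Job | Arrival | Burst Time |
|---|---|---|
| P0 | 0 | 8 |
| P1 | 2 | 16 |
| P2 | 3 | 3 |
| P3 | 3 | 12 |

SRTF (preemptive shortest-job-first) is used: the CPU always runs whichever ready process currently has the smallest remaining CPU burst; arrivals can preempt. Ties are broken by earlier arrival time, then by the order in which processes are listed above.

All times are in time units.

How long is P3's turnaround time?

Gantt: | P0 0-3 | P2 3-6 | P0 6-11 | P3 11-23 | P1 23-39 |
Completion: P0=11  P1=39  P2=6  P3=23
Turnaround (C−A): P0=11  P1=37  P2=3  P3=20
Turnaround(P3) = completion − arrival = 23 − 3 = 20

20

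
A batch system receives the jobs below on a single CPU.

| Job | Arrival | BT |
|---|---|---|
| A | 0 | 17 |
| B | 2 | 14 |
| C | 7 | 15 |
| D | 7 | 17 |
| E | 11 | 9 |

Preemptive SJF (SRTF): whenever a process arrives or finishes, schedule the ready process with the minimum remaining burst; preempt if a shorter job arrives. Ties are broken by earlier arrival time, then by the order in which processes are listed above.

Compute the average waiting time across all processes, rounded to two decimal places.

21.80

Timeline: | A 0-2 | B 2-16 | E 16-25 | A 25-40 | C 40-55 | D 55-72 |
Completion: A=40  B=16  C=55  D=72  E=25
Waiting times: A=23, B=0, C=33, D=48, E=5
Average waiting = (23+0+33+48+5) / 5 = 109/5 = 21.80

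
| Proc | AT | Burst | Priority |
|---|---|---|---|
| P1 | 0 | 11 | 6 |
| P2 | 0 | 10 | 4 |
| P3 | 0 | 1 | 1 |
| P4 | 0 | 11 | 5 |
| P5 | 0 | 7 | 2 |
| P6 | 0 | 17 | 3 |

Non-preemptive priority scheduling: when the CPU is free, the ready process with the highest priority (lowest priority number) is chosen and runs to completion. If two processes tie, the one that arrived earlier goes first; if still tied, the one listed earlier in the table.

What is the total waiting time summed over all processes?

Timeline: | P3 0-1 | P5 1-8 | P6 8-25 | P2 25-35 | P4 35-46 | P1 46-57 |
Completion: P1=57  P2=35  P3=1  P4=46  P5=8  P6=25
Turnaround (C−A): P1=57  P2=35  P3=1  P4=46  P5=8  P6=25
Waiting = turnaround − burst: P1=46, P2=25, P3=0, P4=35, P5=1, P6=8
Total waiting = 46 + 25 + 0 + 35 + 1 + 8 = 115

115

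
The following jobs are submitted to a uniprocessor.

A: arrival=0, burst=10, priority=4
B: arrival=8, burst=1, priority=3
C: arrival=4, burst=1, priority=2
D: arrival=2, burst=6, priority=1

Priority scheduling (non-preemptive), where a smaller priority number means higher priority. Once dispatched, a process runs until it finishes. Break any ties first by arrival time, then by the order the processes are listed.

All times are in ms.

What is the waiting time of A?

0

Timeline: | A 0-10 | D 10-16 | C 16-17 | B 17-18 |
Completion: A=10  B=18  C=17  D=16
Turnaround (C−A): A=10  B=10  C=13  D=14
Waiting(A) = turnaround − burst = 10 − 10 = 0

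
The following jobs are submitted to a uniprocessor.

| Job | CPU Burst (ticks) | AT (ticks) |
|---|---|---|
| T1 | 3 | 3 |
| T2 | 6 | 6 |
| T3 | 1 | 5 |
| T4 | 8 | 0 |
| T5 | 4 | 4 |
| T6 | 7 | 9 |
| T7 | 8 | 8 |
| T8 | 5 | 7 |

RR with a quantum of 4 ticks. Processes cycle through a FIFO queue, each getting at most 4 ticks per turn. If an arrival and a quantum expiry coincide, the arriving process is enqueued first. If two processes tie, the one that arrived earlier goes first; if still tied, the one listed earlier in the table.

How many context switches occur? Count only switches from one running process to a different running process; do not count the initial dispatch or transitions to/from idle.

Timeline: | T4 0-4 | T1 4-7 | T5 7-11 | T4 11-15 | T3 15-16 | T2 16-20 | T8 20-24 | T7 24-28 | T6 28-32 | T2 32-34 | T8 34-35 | T7 35-39 | T6 39-42 |
Completion: T1=7  T2=34  T3=16  T4=15  T5=11  T6=42  T7=39  T8=35
Turnaround (C−A): T1=4  T2=28  T3=11  T4=15  T5=7  T6=33  T7=31  T8=28

12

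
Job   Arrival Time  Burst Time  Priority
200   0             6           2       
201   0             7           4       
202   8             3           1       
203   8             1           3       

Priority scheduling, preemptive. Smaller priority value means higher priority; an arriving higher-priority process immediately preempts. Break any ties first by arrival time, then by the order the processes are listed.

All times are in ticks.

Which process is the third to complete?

Schedule: | 200 0-6 | 201 6-8 | 202 8-11 | 203 11-12 | 201 12-17 |
Completion: 200=6  201=17  202=11  203=12
Finish order: 200 → 202 → 203 → 201

203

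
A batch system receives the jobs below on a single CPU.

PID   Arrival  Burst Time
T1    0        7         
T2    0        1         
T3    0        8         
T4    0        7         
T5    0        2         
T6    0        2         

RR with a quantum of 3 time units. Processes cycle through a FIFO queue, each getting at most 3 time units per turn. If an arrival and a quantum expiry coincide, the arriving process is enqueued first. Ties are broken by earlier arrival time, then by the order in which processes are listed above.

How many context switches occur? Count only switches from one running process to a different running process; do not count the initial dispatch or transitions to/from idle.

Timeline: | T1 0-3 | T2 3-4 | T3 4-7 | T4 7-10 | T5 10-12 | T6 12-14 | T1 14-17 | T3 17-20 | T4 20-23 | T1 23-24 | T3 24-26 | T4 26-27 |
Completion: T1=24  T2=4  T3=26  T4=27  T5=12  T6=14
Turnaround (C−A): T1=24  T2=4  T3=26  T4=27  T5=12  T6=14

11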